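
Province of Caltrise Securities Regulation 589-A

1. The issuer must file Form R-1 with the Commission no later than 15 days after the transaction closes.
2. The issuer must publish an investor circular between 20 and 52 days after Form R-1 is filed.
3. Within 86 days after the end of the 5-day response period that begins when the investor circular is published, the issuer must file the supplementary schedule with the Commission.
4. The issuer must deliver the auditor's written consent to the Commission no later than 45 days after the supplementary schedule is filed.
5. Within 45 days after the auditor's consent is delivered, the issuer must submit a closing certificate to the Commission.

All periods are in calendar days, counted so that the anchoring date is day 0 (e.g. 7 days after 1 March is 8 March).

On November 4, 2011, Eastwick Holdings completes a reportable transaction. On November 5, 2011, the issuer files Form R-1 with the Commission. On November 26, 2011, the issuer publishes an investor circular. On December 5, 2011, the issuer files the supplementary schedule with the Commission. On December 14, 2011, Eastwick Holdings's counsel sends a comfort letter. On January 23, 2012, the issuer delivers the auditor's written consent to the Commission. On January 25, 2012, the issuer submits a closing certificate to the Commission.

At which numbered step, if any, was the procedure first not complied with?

(1) due by November 4, 2011 + 15 days = November 19, 2011; November 5, 2011 is within that limit.
(2) the permitted window runs from November 5, 2011 + 20 = November 25, 2011 to November 5, 2011 + 52 = December 27, 2011; November 26, 2011 falls inside that range.
(3) due by December 1, 2011 + 86 days = February 25, 2012; done December 5, 2011 — timely.
(4) due by December 5, 2011 + 45 days = January 19, 2012; January 23, 2012 misses that deadline by 4 days.

Step 4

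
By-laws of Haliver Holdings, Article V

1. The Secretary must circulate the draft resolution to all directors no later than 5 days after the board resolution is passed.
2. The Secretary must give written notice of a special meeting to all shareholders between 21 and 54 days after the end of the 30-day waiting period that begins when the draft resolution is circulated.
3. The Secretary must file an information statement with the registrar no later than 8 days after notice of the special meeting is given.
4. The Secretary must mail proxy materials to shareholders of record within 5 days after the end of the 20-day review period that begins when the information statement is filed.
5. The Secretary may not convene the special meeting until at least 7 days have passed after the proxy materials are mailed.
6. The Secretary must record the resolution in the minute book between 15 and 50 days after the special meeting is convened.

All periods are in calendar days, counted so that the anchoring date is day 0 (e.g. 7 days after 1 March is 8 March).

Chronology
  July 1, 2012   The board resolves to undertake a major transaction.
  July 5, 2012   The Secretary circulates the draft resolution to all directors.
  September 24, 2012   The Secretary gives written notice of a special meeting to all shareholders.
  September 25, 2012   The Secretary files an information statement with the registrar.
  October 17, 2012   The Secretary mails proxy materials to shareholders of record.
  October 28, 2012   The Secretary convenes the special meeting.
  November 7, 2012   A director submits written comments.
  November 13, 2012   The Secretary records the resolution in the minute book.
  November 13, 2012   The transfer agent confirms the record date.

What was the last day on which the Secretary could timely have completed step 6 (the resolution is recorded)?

December 17, 2012

Step 6 runs from October 28, 2012, when the special meeting is convened. The window is 15–50 days after October 28, 2012; it closes on December 17, 2012.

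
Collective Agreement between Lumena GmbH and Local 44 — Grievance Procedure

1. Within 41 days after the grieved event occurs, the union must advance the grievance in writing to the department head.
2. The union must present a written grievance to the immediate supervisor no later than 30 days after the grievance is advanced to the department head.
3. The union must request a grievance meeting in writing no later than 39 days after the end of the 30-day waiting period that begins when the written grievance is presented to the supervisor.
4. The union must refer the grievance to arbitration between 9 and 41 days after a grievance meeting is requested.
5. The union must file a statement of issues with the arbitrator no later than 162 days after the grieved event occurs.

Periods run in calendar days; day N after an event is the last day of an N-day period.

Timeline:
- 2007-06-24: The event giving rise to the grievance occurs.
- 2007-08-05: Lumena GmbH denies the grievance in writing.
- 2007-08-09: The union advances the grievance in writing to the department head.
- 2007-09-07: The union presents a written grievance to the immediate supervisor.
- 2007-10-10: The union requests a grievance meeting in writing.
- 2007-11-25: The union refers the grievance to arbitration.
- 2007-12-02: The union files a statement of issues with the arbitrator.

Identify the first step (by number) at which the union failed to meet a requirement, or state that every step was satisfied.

Step 1

(1) due by 2007-06-24 + 41 days = 2007-08-04; 2007-08-09 misses that deadline by 5 days.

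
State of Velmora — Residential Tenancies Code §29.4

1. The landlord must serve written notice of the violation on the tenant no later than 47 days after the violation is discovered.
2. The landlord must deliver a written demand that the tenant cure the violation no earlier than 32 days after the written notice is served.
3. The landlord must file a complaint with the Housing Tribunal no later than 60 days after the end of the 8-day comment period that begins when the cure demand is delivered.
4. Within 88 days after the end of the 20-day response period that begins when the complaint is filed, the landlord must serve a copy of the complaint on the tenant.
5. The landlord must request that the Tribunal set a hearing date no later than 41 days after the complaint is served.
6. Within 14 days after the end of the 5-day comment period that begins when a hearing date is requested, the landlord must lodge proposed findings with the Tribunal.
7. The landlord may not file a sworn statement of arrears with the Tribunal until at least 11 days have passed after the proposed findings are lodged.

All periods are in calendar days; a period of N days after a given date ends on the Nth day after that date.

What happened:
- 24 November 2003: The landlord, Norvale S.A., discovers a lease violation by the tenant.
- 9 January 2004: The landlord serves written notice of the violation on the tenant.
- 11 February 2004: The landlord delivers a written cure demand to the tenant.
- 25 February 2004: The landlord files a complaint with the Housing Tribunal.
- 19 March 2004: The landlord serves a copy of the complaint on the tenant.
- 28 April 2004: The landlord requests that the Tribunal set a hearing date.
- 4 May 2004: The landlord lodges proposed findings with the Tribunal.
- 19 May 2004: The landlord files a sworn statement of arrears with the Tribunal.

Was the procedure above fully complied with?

Step 1: 47 days after 24 November 2003 (when the violation is discovered) is 10 January 2004; completed 9 January 2004, before the deadline.
Step 2: the earliest permitted date is 32 days after 9 January 2004 (when the written notice is served), i.e. 10 February 2004; done 11 February 2004, after the minimum wait.
Step 3: 60 days after 19 February 2004 (end of the 8-day comment period, which began when the cure demand is delivered on 11 February 2004) is 19 April 2004; done 25 February 2004 — timely.
Step 4: 88 days after 16 March 2004 (end of the 20-day response period, which began when the complaint is filed on 25 February 2004) is 12 June 2004; done 19 March 2004 — timely.
Step 5: 41 days after 19 March 2004 (when the complaint is served) is 29 April 2004; done 28 April 2004 — timely.
Step 6: 14 days after 3 May 2004 (end of the 5-day comment period, which began when a hearing date is requested on 28 April 2004) is 17 May 2004; 4 May 2004 is within that limit.
Step 7: the earliest permitted date is 11 days after 4 May 2004 (when the proposed findings are lodged), i.e. 15 May 2004; done 19 May 2004, after the minimum wait.

Yes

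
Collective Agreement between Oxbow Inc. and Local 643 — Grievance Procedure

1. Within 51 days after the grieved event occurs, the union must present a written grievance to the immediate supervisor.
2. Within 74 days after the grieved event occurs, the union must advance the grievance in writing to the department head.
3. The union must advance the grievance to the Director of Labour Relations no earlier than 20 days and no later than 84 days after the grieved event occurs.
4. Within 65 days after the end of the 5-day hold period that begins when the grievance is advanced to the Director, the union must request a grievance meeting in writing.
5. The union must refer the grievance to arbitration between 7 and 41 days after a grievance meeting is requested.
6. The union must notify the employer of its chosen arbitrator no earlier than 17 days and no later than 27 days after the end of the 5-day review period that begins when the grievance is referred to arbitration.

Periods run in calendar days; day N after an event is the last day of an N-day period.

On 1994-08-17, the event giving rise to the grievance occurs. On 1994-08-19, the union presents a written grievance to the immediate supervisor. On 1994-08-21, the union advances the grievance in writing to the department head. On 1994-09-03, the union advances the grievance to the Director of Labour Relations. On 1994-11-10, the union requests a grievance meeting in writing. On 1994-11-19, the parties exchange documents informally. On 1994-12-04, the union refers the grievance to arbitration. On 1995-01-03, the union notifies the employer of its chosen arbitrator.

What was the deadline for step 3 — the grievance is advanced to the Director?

1994-11-09

Step 3 runs from 1994-08-17, when the grieved event occurs. The window is 20–84 days after 1994-08-17; it closes on 1994-11-09.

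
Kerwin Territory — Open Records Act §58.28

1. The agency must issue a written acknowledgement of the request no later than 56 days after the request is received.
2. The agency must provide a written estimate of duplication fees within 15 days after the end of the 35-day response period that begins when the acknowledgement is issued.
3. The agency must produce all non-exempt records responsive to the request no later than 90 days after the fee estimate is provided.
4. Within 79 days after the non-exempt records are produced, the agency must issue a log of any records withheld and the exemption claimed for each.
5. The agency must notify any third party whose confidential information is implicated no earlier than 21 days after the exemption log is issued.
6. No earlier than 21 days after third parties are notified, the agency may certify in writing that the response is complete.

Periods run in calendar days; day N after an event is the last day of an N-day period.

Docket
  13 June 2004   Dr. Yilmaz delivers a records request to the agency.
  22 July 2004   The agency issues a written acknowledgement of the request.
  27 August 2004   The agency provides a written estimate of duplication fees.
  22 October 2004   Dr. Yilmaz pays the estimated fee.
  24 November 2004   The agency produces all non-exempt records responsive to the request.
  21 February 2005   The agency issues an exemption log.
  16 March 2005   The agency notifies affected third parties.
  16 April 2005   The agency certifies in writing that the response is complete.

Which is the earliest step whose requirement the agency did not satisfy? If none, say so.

Step 1 — counting 56 days from 13 June 2004 (when the request is received) gives a deadline of 8 August 2004; completed 22 July 2004, before the deadline.
Step 2 — counting 15 days from 26 August 2004 (end of the 35-day response period, which began when the acknowledgement is issued on 22 July 2004) gives a deadline of 10 September 2004; done 27 August 2004 — timely.
Step 3 — counting 90 days from 27 August 2004 (when the fee estimate is provided) gives a deadline of 25 November 2004; 24 November 2004 is within that limit.
Step 4 — counting 79 days from 24 November 2004 (when the non-exempt records are produced) gives a deadline of 11 February 2005; 21 February 2005 misses that deadline by 10 days.
No need to go further; step 4 was not satisfied.

Step 4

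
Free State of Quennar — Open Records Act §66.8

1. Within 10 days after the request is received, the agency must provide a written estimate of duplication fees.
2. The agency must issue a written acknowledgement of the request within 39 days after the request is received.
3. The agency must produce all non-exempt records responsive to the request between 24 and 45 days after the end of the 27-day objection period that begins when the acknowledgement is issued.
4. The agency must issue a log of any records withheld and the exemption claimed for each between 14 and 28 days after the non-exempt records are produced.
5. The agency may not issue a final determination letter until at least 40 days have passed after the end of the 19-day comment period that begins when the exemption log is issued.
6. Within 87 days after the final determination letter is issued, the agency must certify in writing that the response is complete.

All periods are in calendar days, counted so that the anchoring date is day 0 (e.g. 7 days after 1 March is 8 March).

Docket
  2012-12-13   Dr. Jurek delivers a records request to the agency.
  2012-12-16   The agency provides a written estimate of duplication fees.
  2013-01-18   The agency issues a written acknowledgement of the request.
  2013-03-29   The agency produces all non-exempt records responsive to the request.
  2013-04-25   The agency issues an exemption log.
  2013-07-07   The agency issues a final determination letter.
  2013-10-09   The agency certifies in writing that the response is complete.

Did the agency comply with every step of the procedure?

No

Step 1 — counting 10 days from 2012-12-13 (when the request is received) gives a deadline of 2012-12-23; done 2012-12-16 — timely.
Step 2 — counting 39 days from 2012-12-13 (when the request is received) gives a deadline of 2013-01-21; done 2013-01-18 — timely.
Step 3 — 24 and 45 days from 2013-02-14 (end of the 27-day objection period, which began when the acknowledgement is issued on 2013-01-18) are 2013-03-10 and 2013-03-31 respectively; done 2013-03-29 — within the window.
Step 4 — 14 and 28 days from 2013-03-29 (when the non-exempt records are produced) are 2013-04-12 and 2013-04-26 respectively; done 2013-04-25 — within the window.
Step 5 — must wait 40 days from 2013-05-14 (end of the 19-day comment period, which began when the exemption log is issued on 2013-04-25), so not before 2013-06-23; 2013-07-07 is on or after that date.
Step 6 — counting 87 days from 2013-07-07 (when the final determination letter is issued) gives a deadline of 2013-10-02; not done until 2013-10-09, 7 days after the deadline.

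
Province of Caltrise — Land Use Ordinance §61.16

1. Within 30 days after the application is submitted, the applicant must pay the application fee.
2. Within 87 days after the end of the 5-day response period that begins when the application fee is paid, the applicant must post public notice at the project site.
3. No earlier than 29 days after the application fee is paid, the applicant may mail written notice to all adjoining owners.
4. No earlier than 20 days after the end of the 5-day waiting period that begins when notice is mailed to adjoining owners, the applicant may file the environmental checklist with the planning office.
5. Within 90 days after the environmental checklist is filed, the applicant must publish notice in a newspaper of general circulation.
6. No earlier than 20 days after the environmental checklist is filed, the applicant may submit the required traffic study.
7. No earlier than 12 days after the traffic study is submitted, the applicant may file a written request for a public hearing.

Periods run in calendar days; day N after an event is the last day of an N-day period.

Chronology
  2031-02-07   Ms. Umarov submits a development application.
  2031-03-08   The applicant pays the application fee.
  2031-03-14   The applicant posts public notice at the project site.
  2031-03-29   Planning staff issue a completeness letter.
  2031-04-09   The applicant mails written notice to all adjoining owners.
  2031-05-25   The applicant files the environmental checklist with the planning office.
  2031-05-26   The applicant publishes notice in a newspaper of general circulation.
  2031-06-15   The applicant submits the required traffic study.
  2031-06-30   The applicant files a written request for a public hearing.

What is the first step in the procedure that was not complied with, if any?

Step 1: 30 days after 2031-02-07 (when the application is submitted) is 2031-03-09; done 2031-03-08 — timely.
Step 2: 87 days after 2031-03-13 (end of the 5-day response period, which began when the application fee is paid on 2031-03-08) is 2031-06-08; completed 2031-03-14, before the deadline.
Step 3: the earliest permitted date is 29 days after 2031-03-08 (when the application fee is paid), i.e. 2031-04-06; done 2031-04-09, after the minimum wait.
Step 4: the earliest permitted date is 20 days after 2031-04-14 (end of the 5-day waiting period, which began when notice is mailed to adjoining owners on 2031-04-09), i.e. 2031-05-04; done 2031-05-25 — permitted.
Step 5: 90 days after 2031-05-25 (when the environmental checklist is filed) is 2031-08-23; completed 2031-05-26, before the deadline.
Step 6: the earliest permitted date is 20 days after 2031-05-25 (when the environmental checklist is filed), i.e. 2031-06-14; done 2031-06-15 — permitted.
Step 7: the earliest permitted date is 12 days after 2031-06-15 (when the traffic study is submitted), i.e. 2031-06-27; done 2031-06-30 — permitted.

None — every step was satisfied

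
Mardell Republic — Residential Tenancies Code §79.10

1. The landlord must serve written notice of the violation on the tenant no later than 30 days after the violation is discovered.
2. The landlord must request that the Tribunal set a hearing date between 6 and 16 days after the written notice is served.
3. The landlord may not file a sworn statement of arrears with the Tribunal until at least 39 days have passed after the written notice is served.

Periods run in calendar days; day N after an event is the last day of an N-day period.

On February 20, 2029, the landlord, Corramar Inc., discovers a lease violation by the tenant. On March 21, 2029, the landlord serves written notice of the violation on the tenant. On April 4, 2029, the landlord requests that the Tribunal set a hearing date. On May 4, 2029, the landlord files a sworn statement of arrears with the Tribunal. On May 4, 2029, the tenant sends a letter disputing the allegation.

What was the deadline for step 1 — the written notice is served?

March 22, 2029

Step 1 runs from February 20, 2029, when the violation is discovered. 30 days after February 20, 2029 is March 22, 2029.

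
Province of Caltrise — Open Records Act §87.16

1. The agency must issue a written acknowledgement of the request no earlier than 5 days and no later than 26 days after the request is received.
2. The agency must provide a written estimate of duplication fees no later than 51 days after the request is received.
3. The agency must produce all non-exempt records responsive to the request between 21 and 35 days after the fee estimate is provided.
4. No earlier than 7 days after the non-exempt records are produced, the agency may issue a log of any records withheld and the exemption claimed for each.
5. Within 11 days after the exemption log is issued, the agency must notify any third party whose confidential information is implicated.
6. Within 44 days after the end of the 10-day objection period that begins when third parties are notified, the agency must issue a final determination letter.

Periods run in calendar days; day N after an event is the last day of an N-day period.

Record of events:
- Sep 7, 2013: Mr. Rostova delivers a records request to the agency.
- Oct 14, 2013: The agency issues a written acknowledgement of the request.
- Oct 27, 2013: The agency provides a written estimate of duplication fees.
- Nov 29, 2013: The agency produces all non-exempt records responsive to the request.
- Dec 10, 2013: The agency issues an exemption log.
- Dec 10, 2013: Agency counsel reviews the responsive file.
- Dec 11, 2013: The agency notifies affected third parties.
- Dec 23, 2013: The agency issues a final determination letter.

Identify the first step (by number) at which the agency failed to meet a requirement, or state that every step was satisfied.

(1) the permitted window runs from Sep 7, 2013 + 5 = Sep 12, 2013 to Sep 7, 2013 + 26 = Oct 3, 2013; done Oct 14, 2013 — 11 days after the window closed.
Later steps need not be reached.

Step 1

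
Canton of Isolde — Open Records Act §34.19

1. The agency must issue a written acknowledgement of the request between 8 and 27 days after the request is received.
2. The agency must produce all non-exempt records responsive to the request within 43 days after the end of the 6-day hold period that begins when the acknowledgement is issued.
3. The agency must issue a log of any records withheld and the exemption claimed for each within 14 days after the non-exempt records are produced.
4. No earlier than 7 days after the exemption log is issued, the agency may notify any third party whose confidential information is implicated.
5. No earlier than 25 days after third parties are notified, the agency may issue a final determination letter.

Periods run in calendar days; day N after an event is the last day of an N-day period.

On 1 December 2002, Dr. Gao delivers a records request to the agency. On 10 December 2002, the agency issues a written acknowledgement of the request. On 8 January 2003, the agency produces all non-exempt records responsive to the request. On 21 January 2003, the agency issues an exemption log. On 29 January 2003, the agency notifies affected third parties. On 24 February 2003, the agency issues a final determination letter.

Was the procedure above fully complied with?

Step 1: the window is 8–27 days after 1 December 2002 (when the request is received), so 9 December 2002 through 28 December 2002; done 10 December 2002 — within the window.
Step 2: 43 days after 16 December 2002 (end of the 6-day hold period, which began when the acknowledgement is issued on 10 December 2002) is 28 January 2003; 8 January 2003 is within that limit.
Step 3: 14 days after 8 January 2003 (when the non-exempt records are produced) is 22 January 2003; completed 21 January 2003, before the deadline.
Step 4: the earliest permitted date is 7 days after 21 January 2003 (when the exemption log is issued), i.e. 28 January 2003; 29 January 2003 is on or after that date.
Step 5: the earliest permitted date is 25 days after 29 January 2003 (when third parties are notified), i.e. 23 February 2003; done 24 February 2003, after the minimum wait.

Yes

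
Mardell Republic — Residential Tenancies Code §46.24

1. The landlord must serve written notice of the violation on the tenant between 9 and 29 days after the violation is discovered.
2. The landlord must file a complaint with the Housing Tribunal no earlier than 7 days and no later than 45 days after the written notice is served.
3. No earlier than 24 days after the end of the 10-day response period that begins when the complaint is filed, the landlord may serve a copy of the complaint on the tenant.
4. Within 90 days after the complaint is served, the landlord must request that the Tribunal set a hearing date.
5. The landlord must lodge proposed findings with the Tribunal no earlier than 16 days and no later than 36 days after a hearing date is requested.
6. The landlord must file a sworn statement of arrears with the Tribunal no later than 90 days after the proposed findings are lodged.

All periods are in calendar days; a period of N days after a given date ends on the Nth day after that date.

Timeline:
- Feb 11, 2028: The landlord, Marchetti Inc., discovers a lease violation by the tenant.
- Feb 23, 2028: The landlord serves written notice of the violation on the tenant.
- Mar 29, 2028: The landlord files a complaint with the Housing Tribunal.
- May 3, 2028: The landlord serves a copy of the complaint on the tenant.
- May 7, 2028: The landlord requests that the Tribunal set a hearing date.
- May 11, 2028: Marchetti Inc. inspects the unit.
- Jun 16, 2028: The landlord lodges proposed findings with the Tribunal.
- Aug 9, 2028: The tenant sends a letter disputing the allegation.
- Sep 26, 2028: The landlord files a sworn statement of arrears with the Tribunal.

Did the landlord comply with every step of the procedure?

No

Step 1 — 9 and 29 days from Feb 11, 2028 (when the violation is discovered) are Feb 20, 2028 and Mar 11, 2028 respectively; Feb 23, 2028 falls inside that range.
Step 2 — 7 and 45 days from Feb 23, 2028 (when the written notice is served) are Mar 1, 2028 and Apr 8, 2028 respectively; done Mar 29, 2028 — within the window.
Step 3 — must wait 24 days from Apr 8, 2028 (end of the 10-day response period, which began when the complaint is filed on Mar 29, 2028), so not before May 2, 2028; done May 3, 2028, after the minimum wait.
Step 4 — counting 90 days from May 3, 2028 (when the complaint is served) gives a deadline of Aug 1, 2028; done May 7, 2028 — timely.
Step 5 — 16 and 36 days from May 7, 2028 (when a hearing date is requested) are May 23, 2028 and Jun 12, 2028 respectively; done Jun 16, 2028 — 4 days after the window closed.
The analysis stops there.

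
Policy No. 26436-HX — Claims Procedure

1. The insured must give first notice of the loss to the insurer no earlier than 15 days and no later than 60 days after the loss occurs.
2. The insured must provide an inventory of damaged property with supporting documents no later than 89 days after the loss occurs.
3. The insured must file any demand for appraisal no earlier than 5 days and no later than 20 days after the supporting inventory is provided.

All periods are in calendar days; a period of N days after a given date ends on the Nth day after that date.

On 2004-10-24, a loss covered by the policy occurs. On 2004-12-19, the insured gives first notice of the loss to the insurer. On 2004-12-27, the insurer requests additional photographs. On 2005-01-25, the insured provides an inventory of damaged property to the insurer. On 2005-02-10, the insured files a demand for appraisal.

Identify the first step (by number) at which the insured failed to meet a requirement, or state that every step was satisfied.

Step 2

Step 1 — 15 and 60 days from 2004-10-24 (when the loss occurs) are 2004-11-08 and 2004-12-23 respectively; done 2004-12-19 — within the window.
Step 2 — counting 89 days from 2004-10-24 (when the loss occurs) gives a deadline of 2005-01-21; not done until 2005-01-25, 4 days after the deadline.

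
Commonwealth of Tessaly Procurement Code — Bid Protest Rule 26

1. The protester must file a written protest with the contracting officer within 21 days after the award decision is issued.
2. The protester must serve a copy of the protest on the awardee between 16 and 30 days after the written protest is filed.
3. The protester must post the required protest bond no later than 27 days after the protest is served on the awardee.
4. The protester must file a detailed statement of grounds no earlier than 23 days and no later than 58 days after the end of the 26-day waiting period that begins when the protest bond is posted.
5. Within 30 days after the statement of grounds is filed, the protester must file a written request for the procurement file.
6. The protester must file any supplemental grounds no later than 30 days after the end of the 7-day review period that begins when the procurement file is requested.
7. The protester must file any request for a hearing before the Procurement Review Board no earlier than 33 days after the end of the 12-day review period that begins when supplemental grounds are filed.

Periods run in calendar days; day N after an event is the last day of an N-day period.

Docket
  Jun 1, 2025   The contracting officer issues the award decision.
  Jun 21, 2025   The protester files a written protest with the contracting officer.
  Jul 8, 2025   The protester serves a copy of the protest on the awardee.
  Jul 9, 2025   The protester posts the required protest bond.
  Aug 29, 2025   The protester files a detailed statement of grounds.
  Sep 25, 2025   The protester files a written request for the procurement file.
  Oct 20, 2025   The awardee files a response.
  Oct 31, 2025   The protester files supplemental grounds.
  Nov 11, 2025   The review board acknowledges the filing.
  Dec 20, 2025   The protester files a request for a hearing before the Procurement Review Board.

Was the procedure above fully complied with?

Yes

Step 1: 21 days after Jun 1, 2025 (when the award decision is issued) is Jun 22, 2025; done Jun 21, 2025 — timely.
Step 2: the window is 16–30 days after Jun 21, 2025 (when the written protest is filed), so Jul 7, 2025 through Jul 21, 2025; done Jul 8, 2025 — within the window.
Step 3: 27 days after Jul 8, 2025 (when the protest is served on the awardee) is Aug 4, 2025; done Jul 9, 2025 — timely.
Step 4: the window is 23–58 days after Aug 4, 2025 (end of the 26-day waiting period, which began when the protest bond is posted on Jul 9, 2025), so Aug 27, 2025 through Oct 1, 2025; Aug 29, 2025 falls inside that range.
Step 5: 30 days after Aug 29, 2025 (when the statement of grounds is filed) is Sep 28, 2025; Sep 25, 2025 is within that limit.
Step 6: 30 days after Oct 2, 2025 (end of the 7-day review period, which began when the procurement file is requested on Sep 25, 2025) is Nov 1, 2025; done Oct 31, 2025 — timely.
Step 7: the earliest permitted date is 33 days after Nov 12, 2025 (end of the 12-day review period, which began when supplemental grounds are filed on Oct 31, 2025), i.e. Dec 15, 2025; done Dec 20, 2025, after the minimum wait.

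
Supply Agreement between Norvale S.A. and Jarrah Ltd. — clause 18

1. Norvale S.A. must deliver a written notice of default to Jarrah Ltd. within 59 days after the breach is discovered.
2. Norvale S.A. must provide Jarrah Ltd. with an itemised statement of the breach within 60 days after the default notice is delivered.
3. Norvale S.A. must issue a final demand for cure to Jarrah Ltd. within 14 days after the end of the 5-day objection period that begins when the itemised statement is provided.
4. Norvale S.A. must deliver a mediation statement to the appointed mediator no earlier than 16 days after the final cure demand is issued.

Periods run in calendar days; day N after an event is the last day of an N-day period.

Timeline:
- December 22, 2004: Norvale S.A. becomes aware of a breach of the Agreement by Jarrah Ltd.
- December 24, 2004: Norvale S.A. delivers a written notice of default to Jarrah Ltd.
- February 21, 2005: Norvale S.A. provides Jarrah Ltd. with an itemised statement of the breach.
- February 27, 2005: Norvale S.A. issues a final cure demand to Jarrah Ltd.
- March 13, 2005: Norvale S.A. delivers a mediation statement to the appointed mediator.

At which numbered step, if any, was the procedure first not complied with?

Step 4

Step 1: 59 days after December 22, 2004 (when the breach is discovered) is February 19, 2005; done December 24, 2004 — timely.
Step 2: 60 days after December 24, 2004 (when the default notice is delivered) is February 22, 2005; completed February 21, 2005, before the deadline.
Step 3: 14 days after February 26, 2005 (end of the 5-day objection period, which began when the itemised statement is provided on February 21, 2005) is March 12, 2005; completed February 27, 2005, before the deadline.
Step 4: the earliest permitted date is 16 days after February 27, 2005 (when the final cure demand is issued), i.e. March 15, 2005; done March 13, 2005 — 2 days too early.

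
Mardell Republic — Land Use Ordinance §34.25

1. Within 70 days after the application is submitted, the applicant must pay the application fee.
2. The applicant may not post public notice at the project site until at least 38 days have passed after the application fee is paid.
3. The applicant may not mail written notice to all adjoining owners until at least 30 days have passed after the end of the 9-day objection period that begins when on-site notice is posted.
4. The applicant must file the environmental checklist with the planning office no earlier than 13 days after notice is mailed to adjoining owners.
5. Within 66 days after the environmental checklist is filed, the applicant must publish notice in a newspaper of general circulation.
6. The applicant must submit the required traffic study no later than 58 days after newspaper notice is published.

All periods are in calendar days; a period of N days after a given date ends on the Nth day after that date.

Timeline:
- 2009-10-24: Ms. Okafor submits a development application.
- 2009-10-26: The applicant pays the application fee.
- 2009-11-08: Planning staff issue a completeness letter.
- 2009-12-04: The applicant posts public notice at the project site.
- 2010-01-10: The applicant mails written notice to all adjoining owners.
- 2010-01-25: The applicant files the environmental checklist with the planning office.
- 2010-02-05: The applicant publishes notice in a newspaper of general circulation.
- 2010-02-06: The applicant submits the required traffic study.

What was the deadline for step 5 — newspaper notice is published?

Step 5 runs from 2010-01-25, when the environmental checklist is filed. 66 days after 2010-01-25 is 2010-04-01.

2010-04-01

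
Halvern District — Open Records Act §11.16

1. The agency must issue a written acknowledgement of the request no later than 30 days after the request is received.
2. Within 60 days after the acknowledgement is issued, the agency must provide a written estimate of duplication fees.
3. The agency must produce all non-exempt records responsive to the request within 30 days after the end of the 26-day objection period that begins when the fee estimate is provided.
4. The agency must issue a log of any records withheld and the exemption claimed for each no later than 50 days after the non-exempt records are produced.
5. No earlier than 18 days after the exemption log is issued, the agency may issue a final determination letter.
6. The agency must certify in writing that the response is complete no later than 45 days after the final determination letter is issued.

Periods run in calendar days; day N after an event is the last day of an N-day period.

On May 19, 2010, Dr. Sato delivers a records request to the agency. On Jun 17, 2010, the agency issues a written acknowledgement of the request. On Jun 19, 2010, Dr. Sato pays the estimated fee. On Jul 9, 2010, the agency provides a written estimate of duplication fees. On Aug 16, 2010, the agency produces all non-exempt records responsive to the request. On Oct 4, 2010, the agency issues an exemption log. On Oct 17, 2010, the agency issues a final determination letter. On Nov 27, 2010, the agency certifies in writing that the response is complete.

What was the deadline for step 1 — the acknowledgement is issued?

Step 1 runs from May 19, 2010, when the request is received. 30 days after May 19, 2010 is Jun 18, 2010.

Jun 18, 2010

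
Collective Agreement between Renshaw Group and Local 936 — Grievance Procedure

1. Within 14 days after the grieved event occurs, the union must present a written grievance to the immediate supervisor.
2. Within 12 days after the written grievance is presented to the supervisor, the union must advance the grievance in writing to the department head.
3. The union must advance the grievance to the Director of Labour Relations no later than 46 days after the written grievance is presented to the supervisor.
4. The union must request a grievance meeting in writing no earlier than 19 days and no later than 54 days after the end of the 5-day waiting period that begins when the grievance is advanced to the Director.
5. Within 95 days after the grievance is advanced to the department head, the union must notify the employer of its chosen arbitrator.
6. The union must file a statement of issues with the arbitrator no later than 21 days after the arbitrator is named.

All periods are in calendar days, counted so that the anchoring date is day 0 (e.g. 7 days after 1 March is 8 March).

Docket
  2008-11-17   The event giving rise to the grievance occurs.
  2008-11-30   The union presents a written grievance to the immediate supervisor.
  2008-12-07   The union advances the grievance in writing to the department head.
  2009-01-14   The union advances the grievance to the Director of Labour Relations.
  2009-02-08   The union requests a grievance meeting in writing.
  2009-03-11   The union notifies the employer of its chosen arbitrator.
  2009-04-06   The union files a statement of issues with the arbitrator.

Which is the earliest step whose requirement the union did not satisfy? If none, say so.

(1) due by 2008-11-17 + 14 days = 2008-12-01; completed 2008-11-30, before the deadline.
(2) due by 2008-11-30 + 12 days = 2008-12-12; completed 2008-12-07, before the deadline.
(3) due by 2008-11-30 + 46 days = 2009-01-15; completed 2009-01-14, before the deadline.
(4) the permitted window runs from 2009-01-19 + 19 = 2009-02-07 to 2009-01-19 + 54 = 2009-03-14; done 2009-02-08 — within the window.
(5) due by 2008-12-07 + 95 days = 2009-03-12; completed 2009-03-11, before the deadline.
(6) due by 2009-03-11 + 21 days = 2009-04-01; not done until 2009-04-06, 5 days after the deadline.
That is the first point of non-compliance.

Step 6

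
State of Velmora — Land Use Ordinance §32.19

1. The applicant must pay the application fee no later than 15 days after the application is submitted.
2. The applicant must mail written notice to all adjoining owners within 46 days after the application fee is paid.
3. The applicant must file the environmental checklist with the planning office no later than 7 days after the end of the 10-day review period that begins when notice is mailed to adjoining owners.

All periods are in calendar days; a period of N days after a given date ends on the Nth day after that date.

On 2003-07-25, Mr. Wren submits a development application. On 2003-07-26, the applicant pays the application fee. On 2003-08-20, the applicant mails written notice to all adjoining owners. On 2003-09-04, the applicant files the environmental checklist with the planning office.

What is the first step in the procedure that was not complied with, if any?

None — every step was satisfied

Step 1: 15 days after 2003-07-25 (when the application is submitted) is 2003-08-09; completed 2003-07-26, before the deadline.
Step 2: 46 days after 2003-07-26 (when the application fee is paid) is 2003-09-10; completed 2003-08-20, before the deadline.
Step 3: 7 days after 2003-08-30 (end of the 10-day review period, which began when notice is mailed to adjoining owners on 2003-08-20) is 2003-09-06; completed 2003-09-04, before the deadline.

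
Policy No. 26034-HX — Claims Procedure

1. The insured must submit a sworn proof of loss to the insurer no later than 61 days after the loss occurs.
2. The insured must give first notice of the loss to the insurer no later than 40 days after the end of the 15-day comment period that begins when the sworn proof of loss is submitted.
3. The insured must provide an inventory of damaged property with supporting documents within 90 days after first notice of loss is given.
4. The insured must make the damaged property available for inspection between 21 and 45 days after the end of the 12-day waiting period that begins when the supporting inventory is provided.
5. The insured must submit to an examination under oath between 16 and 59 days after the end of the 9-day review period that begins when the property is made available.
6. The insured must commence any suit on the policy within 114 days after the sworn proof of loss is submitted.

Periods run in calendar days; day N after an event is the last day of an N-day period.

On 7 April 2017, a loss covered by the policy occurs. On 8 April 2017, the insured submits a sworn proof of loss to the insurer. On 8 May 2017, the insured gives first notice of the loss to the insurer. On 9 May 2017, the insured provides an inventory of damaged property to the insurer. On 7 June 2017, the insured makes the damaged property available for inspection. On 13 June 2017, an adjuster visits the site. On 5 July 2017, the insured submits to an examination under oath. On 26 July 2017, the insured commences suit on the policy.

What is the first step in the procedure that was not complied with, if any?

(1) due by 7 April 2017 + 61 days = 7 June 2017; 8 April 2017 is within that limit.
(2) due by 23 April 2017 + 40 days = 2 June 2017; completed 8 May 2017, before the deadline.
(3) due by 8 May 2017 + 90 days = 6 August 2017; completed 9 May 2017, before the deadline.
(4) the permitted window runs from 21 May 2017 + 21 = 11 June 2017 to 21 May 2017 + 45 = 5 July 2017; done 7 June 2017 — 4 days before the window opened.

Step 4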